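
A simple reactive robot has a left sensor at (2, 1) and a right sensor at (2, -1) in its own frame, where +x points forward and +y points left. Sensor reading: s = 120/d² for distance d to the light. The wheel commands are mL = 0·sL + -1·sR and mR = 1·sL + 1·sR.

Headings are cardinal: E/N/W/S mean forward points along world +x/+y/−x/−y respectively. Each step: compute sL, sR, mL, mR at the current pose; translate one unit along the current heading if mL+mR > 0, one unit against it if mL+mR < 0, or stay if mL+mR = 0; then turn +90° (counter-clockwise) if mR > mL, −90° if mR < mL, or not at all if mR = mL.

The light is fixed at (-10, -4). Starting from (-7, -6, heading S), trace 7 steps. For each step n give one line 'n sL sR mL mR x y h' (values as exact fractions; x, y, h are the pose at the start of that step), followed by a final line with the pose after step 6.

n=0: pose=(-7,-6,S); sL=15/4, sR=6; mL=-6, mR=39/4; mL+mR=15/4 → advance +1; mR−mL=63/4 → turn +1·90°
n=1: pose=(-7,-7,E); sL=120/29, sR=120/41; mL=-120/41, mR=8400/1189; mL+mR=120/29 → advance +1; mR−mL=11880/1189 → turn +1·90°
n=2: pose=(-6,-7,N); sL=12, sR=60/13; mL=-60/13, mR=216/13; mL+mR=12 → advance +1; mR−mL=276/13 → turn +1·90°
n=3: pose=(-6,-6,W); sL=120/13, sR=24; mL=-24, mR=432/13; mL+mR=120/13 → advance +1; mR−mL=744/13 → turn +1·90°
n=4: pose=(-7,-6,S); sL=15/4, sR=6; mL=-6, mR=39/4; mL+mR=15/4 → advance +1; mR−mL=63/4 → turn +1·90°
n=5: pose=(-7,-7,E); sL=120/29, sR=120/41; mL=-120/41, mR=8400/1189; mL+mR=120/29 → advance +1; mR−mL=11880/1189 → turn +1·90°
n=6: pose=(-6,-7,N); sL=12, sR=60/13; mL=-60/13, mR=216/13; mL+mR=12 → advance +1; mR−mL=276/13 → turn +1·90°

0 15/4 6 -6 39/4 -7 -6 S
1 120/29 120/41 -120/41 8400/1189 -7 -7 E
2 12 60/13 -60/13 216/13 -6 -7 N
3 120/13 24 -24 432/13 -6 -6 W
4 15/4 6 -6 39/4 -7 -6 S
5 120/29 120/41 -120/41 8400/1189 -7 -7 E
6 12 60/13 -60/13 216/13 -6 -7 N
final -6 -6 W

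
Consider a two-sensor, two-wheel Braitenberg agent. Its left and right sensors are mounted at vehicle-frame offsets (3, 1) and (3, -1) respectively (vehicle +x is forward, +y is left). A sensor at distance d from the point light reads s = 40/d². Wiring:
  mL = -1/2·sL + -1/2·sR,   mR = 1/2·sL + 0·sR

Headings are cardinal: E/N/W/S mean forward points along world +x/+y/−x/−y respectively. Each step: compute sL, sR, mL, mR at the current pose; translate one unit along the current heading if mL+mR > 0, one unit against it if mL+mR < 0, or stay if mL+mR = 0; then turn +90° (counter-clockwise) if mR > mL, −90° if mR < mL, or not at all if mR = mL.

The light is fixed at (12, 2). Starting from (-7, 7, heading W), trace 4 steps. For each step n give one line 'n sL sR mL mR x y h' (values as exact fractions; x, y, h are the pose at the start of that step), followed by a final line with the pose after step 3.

0 2/25 1/13 -51/650 1/25 -7 7 W
1 40/293 8/73 -2632/21389 20/293 -6 7 S
2 20/137 4/25 -524/3425 10/137 -6 8 E
3 40/481 8/81 -3544/38961 20/481 -7 8 N
final -7 7 W

n=0: pose=(-7,7,W); sL=2/25, sR=1/13; mL=-51/650, mR=1/25; mL+mR=-1/26 → advance -1; mR−mL=77/650 → turn +1·90°
n=1: pose=(-6,7,S); sL=40/293, sR=8/73; mL=-2632/21389, mR=20/293; mL+mR=-4/73 → advance -1; mR−mL=4092/21389 → turn +1·90°
n=2: pose=(-6,8,E); sL=20/137, sR=4/25; mL=-524/3425, mR=10/137; mL+mR=-2/25 → advance -1; mR−mL=774/3425 → turn +1·90°
n=3: pose=(-7,8,N); sL=40/481, sR=8/81; mL=-3544/38961, mR=20/481; mL+mR=-4/81 → advance -1; mR−mL=5164/38961 → turn +1·90°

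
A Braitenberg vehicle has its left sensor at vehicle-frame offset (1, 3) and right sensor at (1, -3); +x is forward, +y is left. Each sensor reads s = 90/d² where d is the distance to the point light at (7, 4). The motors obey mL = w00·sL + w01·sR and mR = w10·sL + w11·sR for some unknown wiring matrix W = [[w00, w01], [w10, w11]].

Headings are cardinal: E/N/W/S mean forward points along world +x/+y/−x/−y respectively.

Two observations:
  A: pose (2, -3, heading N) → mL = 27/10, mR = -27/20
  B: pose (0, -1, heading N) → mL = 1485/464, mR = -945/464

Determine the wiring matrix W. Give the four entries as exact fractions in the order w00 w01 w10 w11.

1/2 1 1 -1

obs A: pose=(2,-3,N) → sL=9/10, sR=9/4, mL=27/10, mR=-27/20
obs B: pose=(0,-1,N) → sL=45/58, sR=45/16, mL=1485/464, mR=-945/464
sensor matrix S = [[9/10, 9/4], [45/58, 45/16]]; det S = 729/928
solve [mL_A; mL_B] = S·[w00; w01] and [mR_A; mR_B] = S·[w10; w11]:
  w00 = 1/2, w01 = 1, w10 = 1, w11 = -1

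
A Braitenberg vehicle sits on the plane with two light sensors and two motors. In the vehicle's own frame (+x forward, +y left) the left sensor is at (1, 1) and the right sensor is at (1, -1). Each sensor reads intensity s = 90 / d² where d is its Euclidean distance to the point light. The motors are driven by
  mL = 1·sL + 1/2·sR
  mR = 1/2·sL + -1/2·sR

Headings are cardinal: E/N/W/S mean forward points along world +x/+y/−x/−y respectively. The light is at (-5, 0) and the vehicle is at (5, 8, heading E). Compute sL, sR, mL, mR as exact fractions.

45/101 9/17 2439/3434 -72/1717

left sensor world pos  = (6, 9); dL² = 202
right sensor world pos = (6, 7); dR² = 170
sL = 90/202 = 45/101
sR = 90/170 = 9/17
mL = 1·sL + 1/2·sR = 2439/3434
mR = 1/2·sL + -1/2·sR = -72/1717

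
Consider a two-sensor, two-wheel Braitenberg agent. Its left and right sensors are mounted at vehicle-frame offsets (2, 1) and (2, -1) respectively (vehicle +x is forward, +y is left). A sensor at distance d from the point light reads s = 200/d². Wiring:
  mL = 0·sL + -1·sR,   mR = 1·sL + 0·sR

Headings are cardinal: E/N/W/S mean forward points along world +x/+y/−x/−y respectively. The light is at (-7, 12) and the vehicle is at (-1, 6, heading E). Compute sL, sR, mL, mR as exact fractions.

200/89 200/113 -200/113 200/89

left sensor world pos  = (1, 7); dL² = 89
right sensor world pos = (1, 5); dR² = 113
sL = 200/89 = 200/89
sR = 200/113 = 200/113
mL = 0·sL + -1·sR = -200/113
mR = 1·sL + 0·sR = 200/89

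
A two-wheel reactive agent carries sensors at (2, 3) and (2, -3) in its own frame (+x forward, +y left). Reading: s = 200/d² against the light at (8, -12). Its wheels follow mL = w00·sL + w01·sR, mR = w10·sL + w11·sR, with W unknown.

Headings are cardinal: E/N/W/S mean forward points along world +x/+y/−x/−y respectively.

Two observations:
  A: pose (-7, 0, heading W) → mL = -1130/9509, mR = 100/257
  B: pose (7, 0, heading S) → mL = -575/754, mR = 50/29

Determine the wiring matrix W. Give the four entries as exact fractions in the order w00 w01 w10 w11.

obs A: pose=(-7,0,W) → sL=20/37, sR=100/257, mL=-1130/9509, mR=100/257
obs B: pose=(7,0,S) → sL=25/13, sR=50/29, mL=-575/754, mR=50/29
sensor matrix S = [[20/37, 100/257], [25/13, 50/29]]; det S = 658500/3584893
solve [mL_A; mL_B] = S·[w00; w01] and [mR_A; mR_B] = S·[w10; w11]:
  w00 = 1/2, w01 = -1, w10 = 0, w11 = 1

1/2 -1 0 1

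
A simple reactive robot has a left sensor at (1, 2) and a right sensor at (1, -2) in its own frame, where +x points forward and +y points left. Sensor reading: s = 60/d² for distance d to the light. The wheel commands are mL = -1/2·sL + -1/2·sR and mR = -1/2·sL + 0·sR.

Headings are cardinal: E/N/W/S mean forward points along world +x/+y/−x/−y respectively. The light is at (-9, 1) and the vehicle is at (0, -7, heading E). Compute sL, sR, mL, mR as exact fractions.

15/34 3/10 -63/170 -15/68

left sensor world pos  = (1, -5); dL² = 136
right sensor world pos = (1, -9); dR² = 200
sL = 60/136 = 15/34
sR = 60/200 = 3/10
mL = -1/2·sL + -1/2·sR = -63/170
mR = -1/2·sL + 0·sR = -15/68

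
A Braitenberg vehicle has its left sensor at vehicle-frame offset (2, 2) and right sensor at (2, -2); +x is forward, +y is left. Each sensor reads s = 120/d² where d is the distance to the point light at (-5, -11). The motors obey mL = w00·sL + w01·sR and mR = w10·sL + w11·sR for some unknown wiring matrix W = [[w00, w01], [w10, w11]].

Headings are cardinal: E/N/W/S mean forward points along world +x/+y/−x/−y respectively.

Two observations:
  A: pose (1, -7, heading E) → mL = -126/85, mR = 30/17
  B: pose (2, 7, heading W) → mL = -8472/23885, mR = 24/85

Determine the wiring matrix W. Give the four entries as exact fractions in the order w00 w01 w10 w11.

obs A: pose=(1,-7,E) → sL=6/5, sR=30/17, mL=-126/85, mR=30/17
obs B: pose=(2,7,W) → sL=120/281, sR=24/85, mL=-8472/23885, mR=24/85
sensor matrix S = [[6/5, 30/17], [120/281, 24/85]]; det S = -49536/119425
solve [mL_A; mL_B] = S·[w00; w01] and [mR_A; mR_B] = S·[w10; w11]:
  w00 = -1/2, w01 = -1/2, w10 = 0, w11 = 1

-1/2 -1/2 0 1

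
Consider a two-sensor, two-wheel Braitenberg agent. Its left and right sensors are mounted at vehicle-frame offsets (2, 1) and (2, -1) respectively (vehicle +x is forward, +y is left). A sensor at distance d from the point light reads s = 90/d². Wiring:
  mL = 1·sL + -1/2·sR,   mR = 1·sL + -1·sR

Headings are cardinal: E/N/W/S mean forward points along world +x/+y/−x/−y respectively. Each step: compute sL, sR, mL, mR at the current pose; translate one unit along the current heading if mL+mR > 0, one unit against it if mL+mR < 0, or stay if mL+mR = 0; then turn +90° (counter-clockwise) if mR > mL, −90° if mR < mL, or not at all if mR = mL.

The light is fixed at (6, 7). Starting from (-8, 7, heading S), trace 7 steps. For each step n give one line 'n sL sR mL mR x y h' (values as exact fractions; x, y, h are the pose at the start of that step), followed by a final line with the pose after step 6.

0 90/173 90/229 12825/39617 5040/39617 -8 7 S
1 9/26 45/128 567/3328 -9/1664 -8 6 W
2 90/257 90/197 6165/50629 -5400/50629 -9 6 N
3 9/17 9/17 9/34 0 -9 7 E
4 90/173 90/229 12825/39617 5040/39617 -8 7 S
5 9/26 45/128 567/3328 -9/1664 -8 6 W
6 90/257 90/197 6165/50629 -5400/50629 -9 6 N
final -9 7 E

n=0: pose=(-8,7,S); sL=90/173, sR=90/229; mL=12825/39617, mR=5040/39617; mL+mR=17865/39617 → advance +1; mR−mL=-45/229 → turn -1·90°
n=1: pose=(-8,6,W); sL=9/26, sR=45/128; mL=567/3328, mR=-9/1664; mL+mR=549/3328 → advance +1; mR−mL=-45/256 → turn -1·90°
n=2: pose=(-9,6,N); sL=90/257, sR=90/197; mL=6165/50629, mR=-5400/50629; mL+mR=765/50629 → advance +1; mR−mL=-45/197 → turn -1·90°
n=3: pose=(-9,7,E); sL=9/17, sR=9/17; mL=9/34, mR=0; mL+mR=9/34 → advance +1; mR−mL=-9/34 → turn -1·90°
n=4: pose=(-8,7,S); sL=90/173, sR=90/229; mL=12825/39617, mR=5040/39617; mL+mR=17865/39617 → advance +1; mR−mL=-45/229 → turn -1·90°
n=5: pose=(-8,6,W); sL=9/26, sR=45/128; mL=567/3328, mR=-9/1664; mL+mR=549/3328 → advance +1; mR−mL=-45/256 → turn -1·90°
n=6: pose=(-9,6,N); sL=90/257, sR=90/197; mL=6165/50629, mR=-5400/50629; mL+mR=765/50629 → advance +1; mR−mL=-45/197 → turn -1·90°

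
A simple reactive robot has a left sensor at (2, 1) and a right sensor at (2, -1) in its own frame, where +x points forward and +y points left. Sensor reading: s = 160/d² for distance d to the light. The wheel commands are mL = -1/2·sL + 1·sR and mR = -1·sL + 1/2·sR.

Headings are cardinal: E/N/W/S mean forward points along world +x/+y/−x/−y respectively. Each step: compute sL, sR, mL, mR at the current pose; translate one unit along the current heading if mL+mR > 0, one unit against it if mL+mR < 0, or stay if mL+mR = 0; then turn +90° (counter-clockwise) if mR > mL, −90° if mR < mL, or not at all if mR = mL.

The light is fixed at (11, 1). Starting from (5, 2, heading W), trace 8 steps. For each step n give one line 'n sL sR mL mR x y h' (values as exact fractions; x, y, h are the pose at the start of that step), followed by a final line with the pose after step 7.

0 5/2 40/17 75/68 -45/34 5 2 W
1 32/9 32/5 208/45 -16/45 6 2 N
2 80/9 16 104/9 -8/9 6 3 E
3 160/9 32/5 -112/45 -656/45 7 3 S
4 4 40/13 14/13 -32/13 7 4 W
5 160/41 160/29 4240/1189 -1360/1189 8 4 N
6 80/13 16 168/13 24/13 8 5 E
7 32 160/13 -48/13 -336/13 9 5 S
final 9 6 W

n=0: pose=(5,2,W); sL=5/2, sR=40/17; mL=75/68, mR=-45/34; mL+mR=-15/68 → advance -1; mR−mL=-165/68 → turn -1·90°
n=1: pose=(6,2,N); sL=32/9, sR=32/5; mL=208/45, mR=-16/45; mL+mR=64/15 → advance +1; mR−mL=-224/45 → turn -1·90°
n=2: pose=(6,3,E); sL=80/9, sR=16; mL=104/9, mR=-8/9; mL+mR=32/3 → advance +1; mR−mL=-112/9 → turn -1·90°
n=3: pose=(7,3,S); sL=160/9, sR=32/5; mL=-112/45, mR=-656/45; mL+mR=-256/15 → advance -1; mR−mL=-544/45 → turn -1·90°
n=4: pose=(7,4,W); sL=4, sR=40/13; mL=14/13, mR=-32/13; mL+mR=-18/13 → advance -1; mR−mL=-46/13 → turn -1·90°
n=5: pose=(8,4,N); sL=160/41, sR=160/29; mL=4240/1189, mR=-1360/1189; mL+mR=2880/1189 → advance +1; mR−mL=-5600/1189 → turn -1·90°
n=6: pose=(8,5,E); sL=80/13, sR=16; mL=168/13, mR=24/13; mL+mR=192/13 → advance +1; mR−mL=-144/13 → turn -1·90°
n=7: pose=(9,5,S); sL=32, sR=160/13; mL=-48/13, mR=-336/13; mL+mR=-384/13 → advance -1; mR−mL=-288/13 → turn -1·90°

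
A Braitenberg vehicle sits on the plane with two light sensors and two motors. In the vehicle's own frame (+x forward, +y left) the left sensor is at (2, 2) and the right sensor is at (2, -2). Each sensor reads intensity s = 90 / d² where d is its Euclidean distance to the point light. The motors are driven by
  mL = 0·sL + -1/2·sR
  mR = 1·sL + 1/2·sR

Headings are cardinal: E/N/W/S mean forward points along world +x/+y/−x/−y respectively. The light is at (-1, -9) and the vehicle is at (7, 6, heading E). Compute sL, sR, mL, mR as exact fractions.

left sensor world pos  = (9, 8); dL² = 389
right sensor world pos = (9, 4); dR² = 269
sL = 90/389 = 90/389
sR = 90/269 = 90/269
mL = 0·sL + -1/2·sR = -45/269
mR = 1·sL + 1/2·sR = 41715/104641

90/389 90/269 -45/269 41715/104641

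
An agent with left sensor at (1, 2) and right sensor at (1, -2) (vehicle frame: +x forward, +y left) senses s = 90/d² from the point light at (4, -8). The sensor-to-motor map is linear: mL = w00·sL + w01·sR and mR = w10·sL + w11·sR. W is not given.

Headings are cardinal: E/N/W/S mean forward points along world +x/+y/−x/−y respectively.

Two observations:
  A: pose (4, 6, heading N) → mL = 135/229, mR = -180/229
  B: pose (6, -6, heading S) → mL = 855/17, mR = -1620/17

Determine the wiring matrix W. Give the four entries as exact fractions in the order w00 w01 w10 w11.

1 1/2 -1 -1

obs A: pose=(4,6,N) → sL=90/229, sR=90/229, mL=135/229, mR=-180/229
obs B: pose=(6,-6,S) → sL=90/17, sR=90, mL=855/17, mR=-1620/17
sensor matrix S = [[90/229, 90/229], [90/17, 90]]; det S = 129600/3893
solve [mL_A; mL_B] = S·[w00; w01] and [mR_A; mR_B] = S·[w10; w11]:
  w00 = 1, w01 = 1/2, w10 = -1, w11 = -1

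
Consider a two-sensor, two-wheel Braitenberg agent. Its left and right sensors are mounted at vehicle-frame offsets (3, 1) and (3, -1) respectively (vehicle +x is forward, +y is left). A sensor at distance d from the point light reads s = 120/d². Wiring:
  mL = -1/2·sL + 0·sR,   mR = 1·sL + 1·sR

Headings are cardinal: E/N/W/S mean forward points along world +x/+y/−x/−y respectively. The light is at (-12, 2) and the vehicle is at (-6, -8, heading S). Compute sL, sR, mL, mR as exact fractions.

left sensor world pos  = (-5, -11); dL² = 218
right sensor world pos = (-7, -11); dR² = 194
sL = 120/218 = 60/109
sR = 120/194 = 60/97
mL = -1/2·sL + 0·sR = -30/109
mR = 1·sL + 1·sR = 12360/10573

60/109 60/97 -30/109 12360/10573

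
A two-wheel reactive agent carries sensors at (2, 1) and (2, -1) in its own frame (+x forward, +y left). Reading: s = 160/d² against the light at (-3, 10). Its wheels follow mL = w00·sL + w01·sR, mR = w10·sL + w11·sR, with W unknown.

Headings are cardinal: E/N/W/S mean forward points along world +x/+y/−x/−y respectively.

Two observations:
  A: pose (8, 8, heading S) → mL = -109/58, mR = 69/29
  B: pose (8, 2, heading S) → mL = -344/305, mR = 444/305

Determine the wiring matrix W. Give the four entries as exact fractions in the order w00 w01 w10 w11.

obs A: pose=(8,8,S) → sL=1, sR=40/29, mL=-109/58, mR=69/29
obs B: pose=(8,2,S) → sL=40/61, sR=4/5, mL=-344/305, mR=444/305
sensor matrix S = [[1, 40/29], [40/61, 4/5]]; det S = -924/8845
solve [mL_A; mL_B] = S·[w00; w01] and [mR_A; mR_B] = S·[w10; w11]:
  w00 = -1/2, w01 = -1, w10 = 1, w11 = 1

-1/2 -1 1 1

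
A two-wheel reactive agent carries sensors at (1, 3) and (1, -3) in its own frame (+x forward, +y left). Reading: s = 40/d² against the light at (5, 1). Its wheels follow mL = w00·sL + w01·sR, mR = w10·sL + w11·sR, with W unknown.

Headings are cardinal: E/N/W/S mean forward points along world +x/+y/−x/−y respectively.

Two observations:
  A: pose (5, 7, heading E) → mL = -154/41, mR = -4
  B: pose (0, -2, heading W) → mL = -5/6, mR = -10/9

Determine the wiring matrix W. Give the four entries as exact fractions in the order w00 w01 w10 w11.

obs A: pose=(5,7,E) → sL=20/41, sR=4, mL=-154/41, mR=-4
obs B: pose=(0,-2,W) → sL=5/9, sR=10/9, mL=-5/6, mR=-10/9
sensor matrix S = [[20/41, 4], [5/9, 10/9]]; det S = -620/369
solve [mL_A; mL_B] = S·[w00; w01] and [mR_A; mR_B] = S·[w10; w11]:
  w00 = 1/2, w01 = -1, w10 = 0, w11 = -1

1/2 -1 0 -1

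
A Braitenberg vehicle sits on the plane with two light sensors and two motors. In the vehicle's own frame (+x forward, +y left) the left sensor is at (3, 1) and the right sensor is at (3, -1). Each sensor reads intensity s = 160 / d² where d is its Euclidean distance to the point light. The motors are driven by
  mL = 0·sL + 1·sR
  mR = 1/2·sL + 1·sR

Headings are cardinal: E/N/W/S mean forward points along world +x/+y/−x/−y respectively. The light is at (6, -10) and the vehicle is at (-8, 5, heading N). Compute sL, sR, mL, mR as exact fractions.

left sensor world pos  = (-9, 8); dL² = 549
right sensor world pos = (-7, 8); dR² = 493
sL = 160/549 = 160/549
sR = 160/493 = 160/493
mL = 0·sL + 1·sR = 160/493
mR = 1/2·sL + 1·sR = 127280/270657

160/549 160/493 160/493 127280/270657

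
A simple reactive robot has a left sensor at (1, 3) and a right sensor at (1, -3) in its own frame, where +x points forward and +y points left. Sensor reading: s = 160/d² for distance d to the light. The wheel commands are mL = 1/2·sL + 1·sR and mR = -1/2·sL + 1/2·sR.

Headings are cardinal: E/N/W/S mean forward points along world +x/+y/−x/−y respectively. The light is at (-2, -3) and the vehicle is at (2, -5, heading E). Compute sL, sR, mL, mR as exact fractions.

left sensor world pos  = (3, -2); dL² = 26
right sensor world pos = (3, -8); dR² = 50
sL = 160/26 = 80/13
sR = 160/50 = 16/5
mL = 1/2·sL + 1·sR = 408/65
mR = -1/2·sL + 1/2·sR = -96/65

80/13 16/5 408/65 -96/65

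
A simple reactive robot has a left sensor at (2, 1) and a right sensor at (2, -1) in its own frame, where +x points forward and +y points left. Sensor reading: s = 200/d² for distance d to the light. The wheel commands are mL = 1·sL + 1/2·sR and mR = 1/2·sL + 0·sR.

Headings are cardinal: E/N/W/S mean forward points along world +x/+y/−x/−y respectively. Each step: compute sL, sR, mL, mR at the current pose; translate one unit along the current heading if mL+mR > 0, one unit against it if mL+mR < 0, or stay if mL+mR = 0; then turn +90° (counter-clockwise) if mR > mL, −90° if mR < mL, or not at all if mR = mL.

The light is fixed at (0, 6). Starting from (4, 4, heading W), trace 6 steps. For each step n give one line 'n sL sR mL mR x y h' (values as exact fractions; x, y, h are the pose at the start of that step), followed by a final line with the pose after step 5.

n=0: pose=(4,4,W); sL=200/13, sR=40; mL=460/13, mR=100/13; mL+mR=560/13 → advance +1; mR−mL=-360/13 → turn -1·90°
n=1: pose=(3,4,N); sL=50, sR=25/2; mL=225/4, mR=25; mL+mR=325/4 → advance +1; mR−mL=-125/4 → turn -1·90°
n=2: pose=(3,5,E); sL=8, sR=200/29; mL=332/29, mR=4; mL+mR=448/29 → advance +1; mR−mL=-216/29 → turn -1·90°
n=3: pose=(4,5,S); sL=100/17, sR=100/9; mL=1750/153, mR=50/17; mL+mR=2200/153 → advance +1; mR−mL=-1300/153 → turn -1·90°
n=4: pose=(4,4,W); sL=200/13, sR=40; mL=460/13, mR=100/13; mL+mR=560/13 → advance +1; mR−mL=-360/13 → turn -1·90°
n=5: pose=(3,4,N); sL=50, sR=25/2; mL=225/4, mR=25; mL+mR=325/4 → advance +1; mR−mL=-125/4 → turn -1·90°

0 200/13 40 460/13 100/13 4 4 W
1 50 25/2 225/4 25 3 4 N
2 8 200/29 332/29 4 3 5 E
3 100/17 100/9 1750/153 50/17 4 5 S
4 200/13 40 460/13 100/13 4 4 W
5 50 25/2 225/4 25 3 4 N
final 3 5 E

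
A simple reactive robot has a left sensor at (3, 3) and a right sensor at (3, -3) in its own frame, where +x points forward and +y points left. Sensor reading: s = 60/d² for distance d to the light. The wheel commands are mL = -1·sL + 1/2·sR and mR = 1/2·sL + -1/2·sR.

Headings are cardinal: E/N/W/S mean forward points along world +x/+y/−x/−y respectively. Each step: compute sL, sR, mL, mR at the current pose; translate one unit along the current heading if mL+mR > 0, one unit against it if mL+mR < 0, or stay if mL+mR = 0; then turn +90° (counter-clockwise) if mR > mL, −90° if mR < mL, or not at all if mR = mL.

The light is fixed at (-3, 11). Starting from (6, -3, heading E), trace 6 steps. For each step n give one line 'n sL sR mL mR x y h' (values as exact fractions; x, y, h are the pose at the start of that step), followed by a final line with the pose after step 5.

0 12/53 60/433 -3606/22949 1008/22949 6 -3 E
1 30/73 30/121 -2535/8833 720/8833 5 -3 N
2 60/349 60/169 330/58981 -5400/58981 5 -4 W
3 1/3 5/24 -11/48 1/16 6 -4 N
4 60/397 12/41 -78/16277 -1152/16277 6 -5 W
5 30/109 30/169 -3435/18421 900/18421 7 -5 N
final 7 -6 W

n=0: pose=(6,-3,E); sL=12/53, sR=60/433; mL=-3606/22949, mR=1008/22949; mL+mR=-6/53 → advance -1; mR−mL=4614/22949 → turn +1·90°
n=1: pose=(5,-3,N); sL=30/73, sR=30/121; mL=-2535/8833, mR=720/8833; mL+mR=-15/73 → advance -1; mR−mL=3255/8833 → turn +1·90°
n=2: pose=(5,-4,W); sL=60/349, sR=60/169; mL=330/58981, mR=-5400/58981; mL+mR=-30/349 → advance -1; mR−mL=-5730/58981 → turn -1·90°
n=3: pose=(6,-4,N); sL=1/3, sR=5/24; mL=-11/48, mR=1/16; mL+mR=-1/6 → advance -1; mR−mL=7/24 → turn +1·90°
n=4: pose=(6,-5,W); sL=60/397, sR=12/41; mL=-78/16277, mR=-1152/16277; mL+mR=-30/397 → advance -1; mR−mL=-1074/16277 → turn -1·90°
n=5: pose=(7,-5,N); sL=30/109, sR=30/169; mL=-3435/18421, mR=900/18421; mL+mR=-15/109 → advance -1; mR−mL=4335/18421 → turn +1·90°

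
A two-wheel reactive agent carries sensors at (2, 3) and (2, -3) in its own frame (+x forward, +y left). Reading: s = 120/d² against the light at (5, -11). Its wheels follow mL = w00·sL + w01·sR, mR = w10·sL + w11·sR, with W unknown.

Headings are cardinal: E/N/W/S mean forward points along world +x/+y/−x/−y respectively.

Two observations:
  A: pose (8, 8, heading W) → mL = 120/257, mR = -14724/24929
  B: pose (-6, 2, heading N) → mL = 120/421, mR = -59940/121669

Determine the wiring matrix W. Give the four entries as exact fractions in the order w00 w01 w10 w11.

1 0 -1 -1/2

obs A: pose=(8,8,W) → sL=120/257, sR=24/97, mL=120/257, mR=-14724/24929
obs B: pose=(-6,2,N) → sL=120/421, sR=120/289, mL=120/421, mR=-59940/121669
sensor matrix S = [[120/257, 24/97], [120/421, 120/289]]; det S = 374146560/3033086501
solve [mL_A; mL_B] = S·[w00; w01] and [mR_A; mR_B] = S·[w10; w11]:
  w00 = 1, w01 = 0, w10 = -1, w11 = -1/2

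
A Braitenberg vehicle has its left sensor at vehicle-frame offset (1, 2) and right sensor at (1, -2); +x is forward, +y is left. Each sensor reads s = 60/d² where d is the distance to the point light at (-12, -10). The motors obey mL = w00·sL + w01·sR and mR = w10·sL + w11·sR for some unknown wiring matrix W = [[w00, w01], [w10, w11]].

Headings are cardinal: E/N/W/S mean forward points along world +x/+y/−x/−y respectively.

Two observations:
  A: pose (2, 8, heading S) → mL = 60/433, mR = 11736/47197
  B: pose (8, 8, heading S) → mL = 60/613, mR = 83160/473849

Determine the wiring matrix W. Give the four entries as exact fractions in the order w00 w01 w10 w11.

obs A: pose=(2,8,S) → sL=12/109, sR=60/433, mL=60/433, mR=11736/47197
obs B: pose=(8,8,S) → sL=60/773, sR=60/613, mL=60/613, mR=83160/473849
sensor matrix S = [[12/109, 60/433], [60/773, 60/613]]; det S = 449280/22364251253
solve [mL_A; mL_B] = S·[w00; w01] and [mR_A; mR_B] = S·[w10; w11]:
  w00 = 0, w01 = 1, w10 = 1, w11 = 1

0 1 1 1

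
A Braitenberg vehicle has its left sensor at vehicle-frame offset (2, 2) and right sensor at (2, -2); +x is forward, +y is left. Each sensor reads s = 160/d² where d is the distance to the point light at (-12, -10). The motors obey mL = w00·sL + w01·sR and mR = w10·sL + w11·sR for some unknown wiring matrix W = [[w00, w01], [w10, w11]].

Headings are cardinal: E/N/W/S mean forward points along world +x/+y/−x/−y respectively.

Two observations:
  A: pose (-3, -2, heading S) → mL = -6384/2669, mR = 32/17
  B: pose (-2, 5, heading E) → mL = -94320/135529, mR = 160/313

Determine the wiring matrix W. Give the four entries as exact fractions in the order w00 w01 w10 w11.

-1/2 -1 0 1

obs A: pose=(-3,-2,S) → sL=160/157, sR=32/17, mL=-6384/2669, mR=32/17
obs B: pose=(-2,5,E) → sL=160/433, sR=160/313, mL=-94320/135529, mR=160/313
sensor matrix S = [[160/157, 32/17], [160/433, 160/313]]; det S = -63160320/361726901
solve [mL_A; mL_B] = S·[w00; w01] and [mR_A; mR_B] = S·[w10; w11]:
  w00 = -1/2, w01 = -1, w10 = 0, w11 = 1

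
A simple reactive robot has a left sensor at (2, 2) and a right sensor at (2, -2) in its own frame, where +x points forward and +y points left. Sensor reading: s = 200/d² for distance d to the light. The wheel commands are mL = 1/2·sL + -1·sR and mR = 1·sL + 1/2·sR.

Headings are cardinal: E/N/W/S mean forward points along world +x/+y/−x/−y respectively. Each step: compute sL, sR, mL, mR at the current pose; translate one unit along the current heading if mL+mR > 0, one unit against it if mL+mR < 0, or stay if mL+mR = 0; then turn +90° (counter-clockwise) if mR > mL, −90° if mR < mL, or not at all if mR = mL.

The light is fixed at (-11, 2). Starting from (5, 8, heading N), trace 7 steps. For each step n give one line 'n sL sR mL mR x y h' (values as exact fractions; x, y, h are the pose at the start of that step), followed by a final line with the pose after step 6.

0 10/13 50/97 -165/1261 1295/1261 5 8 N
1 200/221 200/277 -16500/61217 77500/61217 5 9 W
2 100/157 100/97 -10850/15229 17550/15229 4 9 S
3 200/353 40/61 -8020/21533 19260/21533 4 8 E
4 10/13 50/97 -165/1261 1295/1261 5 8 N
5 200/221 200/277 -16500/61217 77500/61217 5 9 W
6 100/157 100/97 -10850/15229 17550/15229 4 9 S
final 4 8 E

n=0: pose=(5,8,N); sL=10/13, sR=50/97; mL=-165/1261, mR=1295/1261; mL+mR=1130/1261 → advance +1; mR−mL=1460/1261 → turn +1·90°
n=1: pose=(5,9,W); sL=200/221, sR=200/277; mL=-16500/61217, mR=77500/61217; mL+mR=61000/61217 → advance +1; mR−mL=94000/61217 → turn +1·90°
n=2: pose=(4,9,S); sL=100/157, sR=100/97; mL=-10850/15229, mR=17550/15229; mL+mR=6700/15229 → advance +1; mR−mL=28400/15229 → turn +1·90°
n=3: pose=(4,8,E); sL=200/353, sR=40/61; mL=-8020/21533, mR=19260/21533; mL+mR=11240/21533 → advance +1; mR−mL=27280/21533 → turn +1·90°
n=4: pose=(5,8,N); sL=10/13, sR=50/97; mL=-165/1261, mR=1295/1261; mL+mR=1130/1261 → advance +1; mR−mL=1460/1261 → turn +1·90°
n=5: pose=(5,9,W); sL=200/221, sR=200/277; mL=-16500/61217, mR=77500/61217; mL+mR=61000/61217 → advance +1; mR−mL=94000/61217 → turn +1·90°
n=6: pose=(4,9,S); sL=100/157, sR=100/97; mL=-10850/15229, mR=17550/15229; mL+mR=6700/15229 → advance +1; mR−mL=28400/15229 → turn +1·90°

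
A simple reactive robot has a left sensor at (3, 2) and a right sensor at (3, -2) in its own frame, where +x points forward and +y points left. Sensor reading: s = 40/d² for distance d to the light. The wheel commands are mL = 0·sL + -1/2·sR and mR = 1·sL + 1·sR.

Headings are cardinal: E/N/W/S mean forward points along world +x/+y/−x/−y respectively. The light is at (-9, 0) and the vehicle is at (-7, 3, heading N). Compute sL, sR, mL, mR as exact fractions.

left sensor world pos  = (-9, 6); dL² = 36
right sensor world pos = (-5, 6); dR² = 52
sL = 40/36 = 10/9
sR = 40/52 = 10/13
mL = 0·sL + -1/2·sR = -5/13
mR = 1·sL + 1·sR = 220/117

10/9 10/13 -5/13 220/117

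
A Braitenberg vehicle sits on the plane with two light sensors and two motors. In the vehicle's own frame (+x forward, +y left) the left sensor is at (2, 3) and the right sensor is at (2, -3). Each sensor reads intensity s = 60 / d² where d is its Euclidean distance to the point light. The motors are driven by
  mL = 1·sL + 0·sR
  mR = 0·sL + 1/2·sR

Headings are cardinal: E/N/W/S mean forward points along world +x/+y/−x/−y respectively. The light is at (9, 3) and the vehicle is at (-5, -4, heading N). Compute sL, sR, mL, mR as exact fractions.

left sensor world pos  = (-8, -2); dL² = 314
right sensor world pos = (-2, -2); dR² = 146
sL = 60/314 = 30/157
sR = 60/146 = 30/73
mL = 1·sL + 0·sR = 30/157
mR = 0·sL + 1/2·sR = 15/73

30/157 30/73 30/157 15/73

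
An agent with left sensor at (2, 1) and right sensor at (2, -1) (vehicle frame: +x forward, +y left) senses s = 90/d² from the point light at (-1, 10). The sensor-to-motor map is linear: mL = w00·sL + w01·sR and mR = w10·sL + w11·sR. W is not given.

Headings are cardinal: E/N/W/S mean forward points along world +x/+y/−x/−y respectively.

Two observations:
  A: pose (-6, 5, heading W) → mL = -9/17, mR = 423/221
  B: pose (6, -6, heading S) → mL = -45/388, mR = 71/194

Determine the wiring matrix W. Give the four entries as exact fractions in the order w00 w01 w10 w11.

-1/2 0 1/2 1

obs A: pose=(-6,5,W) → sL=18/17, sR=18/13, mL=-9/17, mR=423/221
obs B: pose=(6,-6,S) → sL=45/194, sR=1/4, mL=-45/388, mR=71/194
sensor matrix S = [[18/17, 18/13], [45/194, 1/4]]; det S = -2421/42874
solve [mL_A; mL_B] = S·[w00; w01] and [mR_A; mR_B] = S·[w10; w11]:
  w00 = -1/2, w01 = 0, w10 = 1/2, w11 = 1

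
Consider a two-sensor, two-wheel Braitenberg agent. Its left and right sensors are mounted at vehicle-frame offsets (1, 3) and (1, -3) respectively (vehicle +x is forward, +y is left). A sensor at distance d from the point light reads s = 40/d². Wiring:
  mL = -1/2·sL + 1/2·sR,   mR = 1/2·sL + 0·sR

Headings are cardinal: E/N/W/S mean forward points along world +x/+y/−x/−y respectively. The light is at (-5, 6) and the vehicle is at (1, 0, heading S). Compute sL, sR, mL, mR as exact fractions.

4/13 20/29 72/377 2/13

left sensor world pos  = (4, -1); dL² = 130
right sensor world pos = (-2, -1); dR² = 58
sL = 40/130 = 4/13
sR = 40/58 = 20/29
mL = -1/2·sL + 1/2·sR = 72/377
mR = 1/2·sL + 0·sR = 2/13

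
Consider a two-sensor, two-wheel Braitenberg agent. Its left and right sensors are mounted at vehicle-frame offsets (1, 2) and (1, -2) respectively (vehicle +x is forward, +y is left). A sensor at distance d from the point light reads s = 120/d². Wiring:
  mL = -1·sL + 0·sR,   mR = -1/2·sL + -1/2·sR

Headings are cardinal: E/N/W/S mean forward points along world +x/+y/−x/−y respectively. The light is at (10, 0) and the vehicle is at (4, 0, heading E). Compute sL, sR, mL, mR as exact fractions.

left sensor world pos  = (5, 2); dL² = 29
right sensor world pos = (5, -2); dR² = 29
sL = 120/29 = 120/29
sR = 120/29 = 120/29
mL = -1·sL + 0·sR = -120/29
mR = -1/2·sL + -1/2·sR = -120/29

120/29 120/29 -120/29 -120/29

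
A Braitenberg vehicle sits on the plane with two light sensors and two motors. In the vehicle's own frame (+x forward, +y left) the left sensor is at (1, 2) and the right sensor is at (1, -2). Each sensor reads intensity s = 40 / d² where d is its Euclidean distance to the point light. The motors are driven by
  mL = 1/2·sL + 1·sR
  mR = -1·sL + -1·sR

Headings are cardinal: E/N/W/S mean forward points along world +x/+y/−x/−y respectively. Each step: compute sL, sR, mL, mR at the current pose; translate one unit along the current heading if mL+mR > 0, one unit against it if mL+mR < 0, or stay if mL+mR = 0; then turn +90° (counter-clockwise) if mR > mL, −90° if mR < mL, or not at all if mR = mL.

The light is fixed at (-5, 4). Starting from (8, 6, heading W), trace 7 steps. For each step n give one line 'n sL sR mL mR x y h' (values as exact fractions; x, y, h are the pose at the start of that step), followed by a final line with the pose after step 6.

0 5/18 1/4 7/18 -19/36 8 6 W
1 40/153 8/53 2284/8109 -3344/8109 9 6 N
2 20/117 20/113 3470/13221 -4600/13221 9 5 E
3 8/45 40/121 2284/5445 -2768/5445 8 5 S
4 5/18 1/4 7/18 -19/36 8 6 W
5 40/153 8/53 2284/8109 -3344/8109 9 6 N
6 20/117 20/113 3470/13221 -4600/13221 9 5 E
final 8 5 S

n=0: pose=(8,6,W); sL=5/18, sR=1/4; mL=7/18, mR=-19/36; mL+mR=-5/36 → advance -1; mR−mL=-11/12 → turn -1·90°
n=1: pose=(9,6,N); sL=40/153, sR=8/53; mL=2284/8109, mR=-3344/8109; mL+mR=-20/153 → advance -1; mR−mL=-1876/2703 → turn -1·90°
n=2: pose=(9,5,E); sL=20/117, sR=20/113; mL=3470/13221, mR=-4600/13221; mL+mR=-10/117 → advance -1; mR−mL=-2690/4407 → turn -1·90°
n=3: pose=(8,5,S); sL=8/45, sR=40/121; mL=2284/5445, mR=-2768/5445; mL+mR=-4/45 → advance -1; mR−mL=-1684/1815 → turn -1·90°
n=4: pose=(8,6,W); sL=5/18, sR=1/4; mL=7/18, mR=-19/36; mL+mR=-5/36 → advance -1; mR−mL=-11/12 → turn -1·90°
n=5: pose=(9,6,N); sL=40/153, sR=8/53; mL=2284/8109, mR=-3344/8109; mL+mR=-20/153 → advance -1; mR−mL=-1876/2703 → turn -1·90°
n=6: pose=(9,5,E); sL=20/117, sR=20/113; mL=3470/13221, mR=-4600/13221; mL+mR=-10/117 → advance -1; mR−mL=-2690/4407 → turn -1·90°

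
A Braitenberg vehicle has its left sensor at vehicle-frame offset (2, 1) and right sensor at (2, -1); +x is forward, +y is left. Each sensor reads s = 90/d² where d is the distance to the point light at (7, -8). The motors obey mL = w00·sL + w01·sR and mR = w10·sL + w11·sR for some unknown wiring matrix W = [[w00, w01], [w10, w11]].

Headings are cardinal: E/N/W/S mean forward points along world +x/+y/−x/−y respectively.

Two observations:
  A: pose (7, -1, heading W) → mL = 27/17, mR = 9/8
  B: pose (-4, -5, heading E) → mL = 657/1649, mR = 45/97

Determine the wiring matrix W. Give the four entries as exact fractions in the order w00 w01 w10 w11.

1 -1/2 1/2 0

obs A: pose=(7,-1,W) → sL=9/4, sR=45/34, mL=27/17, mR=9/8
obs B: pose=(-4,-5,E) → sL=90/97, sR=18/17, mL=657/1649, mR=45/97
sensor matrix S = [[9/4, 45/34], [90/97, 18/17]]; det S = 3807/3298
solve [mL_A; mL_B] = S·[w00; w01] and [mR_A; mR_B] = S·[w10; w11]:
  w00 = 1, w01 = -1/2, w10 = 1/2, w11 = 0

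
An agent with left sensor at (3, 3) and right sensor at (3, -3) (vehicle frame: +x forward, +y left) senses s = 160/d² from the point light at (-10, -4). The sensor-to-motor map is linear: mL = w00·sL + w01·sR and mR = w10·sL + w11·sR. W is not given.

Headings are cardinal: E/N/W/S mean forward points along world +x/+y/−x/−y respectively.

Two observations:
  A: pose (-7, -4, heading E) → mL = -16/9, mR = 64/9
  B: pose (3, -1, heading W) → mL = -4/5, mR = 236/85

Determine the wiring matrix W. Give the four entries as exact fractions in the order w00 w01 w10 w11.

obs A: pose=(-7,-4,E) → sL=32/9, sR=32/9, mL=-16/9, mR=64/9
obs B: pose=(3,-1,W) → sL=8/5, sR=20/17, mL=-4/5, mR=236/85
sensor matrix S = [[32/9, 32/9], [8/5, 20/17]]; det S = -128/85
solve [mL_A; mL_B] = S·[w00; w01] and [mR_A; mR_B] = S·[w10; w11]:
  w00 = -1/2, w01 = 0, w10 = 1, w11 = 1

-1/2 0 1 1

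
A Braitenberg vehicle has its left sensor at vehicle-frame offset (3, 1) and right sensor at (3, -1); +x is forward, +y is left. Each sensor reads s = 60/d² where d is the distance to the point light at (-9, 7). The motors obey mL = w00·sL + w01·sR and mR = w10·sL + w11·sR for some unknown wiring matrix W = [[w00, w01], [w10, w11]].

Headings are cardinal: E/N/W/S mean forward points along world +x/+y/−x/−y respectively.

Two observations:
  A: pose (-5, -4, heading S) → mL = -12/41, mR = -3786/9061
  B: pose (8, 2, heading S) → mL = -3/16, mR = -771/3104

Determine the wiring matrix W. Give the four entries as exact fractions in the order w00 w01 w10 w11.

0 -1 -1 -1/2

obs A: pose=(-5,-4,S) → sL=60/221, sR=12/41, mL=-12/41, mR=-3786/9061
obs B: pose=(8,2,S) → sL=15/97, sR=3/16, mL=-3/16, mR=-771/3104
sensor matrix S = [[60/221, 12/41], [15/97, 3/16]]; det S = 19845/3515668
solve [mL_A; mL_B] = S·[w00; w01] and [mR_A; mR_B] = S·[w10; w11]:
  w00 = 0, w01 = -1, w10 = -1, w11 = -1/2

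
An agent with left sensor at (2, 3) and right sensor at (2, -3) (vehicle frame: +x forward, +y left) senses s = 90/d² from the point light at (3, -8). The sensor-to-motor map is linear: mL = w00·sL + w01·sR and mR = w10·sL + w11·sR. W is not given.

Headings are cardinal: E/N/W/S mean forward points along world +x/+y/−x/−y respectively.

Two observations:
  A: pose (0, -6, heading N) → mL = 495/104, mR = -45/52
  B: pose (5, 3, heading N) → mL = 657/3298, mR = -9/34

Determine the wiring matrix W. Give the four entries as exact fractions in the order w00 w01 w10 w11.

obs A: pose=(0,-6,N) → sL=45/26, sR=45/8, mL=495/104, mR=-45/52
obs B: pose=(5,3,N) → sL=9/17, sR=45/97, mL=657/3298, mR=-9/34
sensor matrix S = [[45/26, 45/8], [9/17, 45/97]]; det S = -373005/171496
solve [mL_A; mL_B] = S·[w00; w01] and [mR_A; mR_B] = S·[w10; w11]:
  w00 = -1/2, w01 = 1, w10 = -1/2, w11 = 0

-1/2 1 -1/2 0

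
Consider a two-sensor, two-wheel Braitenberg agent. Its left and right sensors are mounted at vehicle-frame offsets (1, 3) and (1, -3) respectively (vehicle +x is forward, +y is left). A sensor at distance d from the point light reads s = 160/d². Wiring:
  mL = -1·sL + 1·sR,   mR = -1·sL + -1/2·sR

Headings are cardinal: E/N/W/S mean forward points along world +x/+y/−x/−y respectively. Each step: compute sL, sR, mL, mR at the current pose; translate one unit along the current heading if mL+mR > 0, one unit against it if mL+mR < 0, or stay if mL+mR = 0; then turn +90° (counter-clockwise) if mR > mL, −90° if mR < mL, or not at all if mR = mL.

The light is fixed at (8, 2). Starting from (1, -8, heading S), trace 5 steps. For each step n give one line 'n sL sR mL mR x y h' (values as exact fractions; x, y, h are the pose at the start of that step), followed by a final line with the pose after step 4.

0 160/137 160/221 -13440/30277 -46320/30277 1 -8 S
1 10/13 8/5 54/65 -102/65 1 -7 W
2 32/29 160/73 2304/2117 -4656/2117 2 -7 N
3 80/37 80/97 -4800/3589 -9240/3589 2 -8 E
4 160/137 160/221 -13440/30277 -46320/30277 1 -8 S
final 1 -7 W

n=0: pose=(1,-8,S); sL=160/137, sR=160/221; mL=-13440/30277, mR=-46320/30277; mL+mR=-59760/30277 → advance -1; mR−mL=-240/221 → turn -1·90°
n=1: pose=(1,-7,W); sL=10/13, sR=8/5; mL=54/65, mR=-102/65; mL+mR=-48/65 → advance -1; mR−mL=-12/5 → turn -1·90°
n=2: pose=(2,-7,N); sL=32/29, sR=160/73; mL=2304/2117, mR=-4656/2117; mL+mR=-2352/2117 → advance -1; mR−mL=-240/73 → turn -1·90°
n=3: pose=(2,-8,E); sL=80/37, sR=80/97; mL=-4800/3589, mR=-9240/3589; mL+mR=-14040/3589 → advance -1; mR−mL=-120/97 → turn -1·90°
n=4: pose=(1,-8,S); sL=160/137, sR=160/221; mL=-13440/30277, mR=-46320/30277; mL+mR=-59760/30277 → advance -1; mR−mL=-240/221 → turn -1·90°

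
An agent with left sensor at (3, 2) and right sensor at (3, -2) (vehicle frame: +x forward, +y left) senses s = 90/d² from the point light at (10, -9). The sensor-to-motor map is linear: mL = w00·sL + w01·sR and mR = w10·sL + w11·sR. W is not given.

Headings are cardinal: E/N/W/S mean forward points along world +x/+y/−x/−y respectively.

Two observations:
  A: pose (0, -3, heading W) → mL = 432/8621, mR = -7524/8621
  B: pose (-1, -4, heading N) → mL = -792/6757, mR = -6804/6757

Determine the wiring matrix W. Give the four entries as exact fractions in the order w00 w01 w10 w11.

1/2 -1/2 -1 -1

obs A: pose=(0,-3,W) → sL=18/37, sR=90/233, mL=432/8621, mR=-7524/8621
obs B: pose=(-1,-4,N) → sL=90/233, sR=18/29, mL=-792/6757, mR=-6804/6757
sensor matrix S = [[18/37, 90/233], [90/233, 18/29]]; det S = 8898336/58252097
solve [mL_A; mL_B] = S·[w00; w01] and [mR_A; mR_B] = S·[w10; w11]:
  w00 = 1/2, w01 = -1/2, w10 = -1, w11 = -1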